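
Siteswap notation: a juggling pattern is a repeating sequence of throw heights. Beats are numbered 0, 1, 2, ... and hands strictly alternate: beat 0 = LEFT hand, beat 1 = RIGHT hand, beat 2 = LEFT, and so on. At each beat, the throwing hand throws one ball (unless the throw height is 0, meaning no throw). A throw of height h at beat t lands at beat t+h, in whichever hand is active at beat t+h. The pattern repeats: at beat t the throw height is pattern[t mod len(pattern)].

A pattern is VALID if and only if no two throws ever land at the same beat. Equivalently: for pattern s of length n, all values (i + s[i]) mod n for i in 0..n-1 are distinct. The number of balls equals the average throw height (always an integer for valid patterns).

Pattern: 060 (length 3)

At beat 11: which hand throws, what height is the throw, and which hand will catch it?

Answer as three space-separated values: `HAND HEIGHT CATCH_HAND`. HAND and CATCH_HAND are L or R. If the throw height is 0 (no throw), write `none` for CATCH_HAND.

Answer: R 0 none

Derivation:
Beat 11: 11 mod 2 = 1, so hand = R
Throw height = pattern[11 mod 3] = pattern[2] = 0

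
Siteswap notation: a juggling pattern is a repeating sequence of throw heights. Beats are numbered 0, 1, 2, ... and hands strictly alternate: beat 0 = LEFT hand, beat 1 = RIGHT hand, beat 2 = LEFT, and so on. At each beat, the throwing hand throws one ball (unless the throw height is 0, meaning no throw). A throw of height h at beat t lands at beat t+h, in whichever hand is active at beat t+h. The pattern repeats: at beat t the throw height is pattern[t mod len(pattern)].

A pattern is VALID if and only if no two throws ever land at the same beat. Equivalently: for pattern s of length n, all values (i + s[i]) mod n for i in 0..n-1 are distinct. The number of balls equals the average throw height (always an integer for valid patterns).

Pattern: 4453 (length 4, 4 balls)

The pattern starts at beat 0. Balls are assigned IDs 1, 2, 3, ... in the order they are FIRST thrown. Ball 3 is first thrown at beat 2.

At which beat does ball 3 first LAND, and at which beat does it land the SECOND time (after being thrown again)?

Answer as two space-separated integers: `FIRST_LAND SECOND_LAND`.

Beat 0 (L): throw ball1 h=4 -> lands@4:L; in-air after throw: [b1@4:L]
Beat 1 (R): throw ball2 h=4 -> lands@5:R; in-air after throw: [b1@4:L b2@5:R]
Beat 2 (L): throw ball3 h=5 -> lands@7:R; in-air after throw: [b1@4:L b2@5:R b3@7:R]
Beat 3 (R): throw ball4 h=3 -> lands@6:L; in-air after throw: [b1@4:L b2@5:R b4@6:L b3@7:R]
Beat 4 (L): throw ball1 h=4 -> lands@8:L; in-air after throw: [b2@5:R b4@6:L b3@7:R b1@8:L]
Beat 5 (R): throw ball2 h=4 -> lands@9:R; in-air after throw: [b4@6:L b3@7:R b1@8:L b2@9:R]
Beat 6 (L): throw ball4 h=5 -> lands@11:R; in-air after throw: [b3@7:R b1@8:L b2@9:R b4@11:R]
Beat 7 (R): throw ball3 h=3 -> lands@10:L; in-air after throw: [b1@8:L b2@9:R b3@10:L b4@11:R]
Beat 8 (L): throw ball1 h=4 -> lands@12:L; in-air after throw: [b2@9:R b3@10:L b4@11:R b1@12:L]
Beat 9 (R): throw ball2 h=4 -> lands@13:R; in-air after throw: [b3@10:L b4@11:R b1@12:L b2@13:R]
Beat 10 (L): throw ball3 h=5 -> lands@15:R; in-air after throw: [b4@11:R b1@12:L b2@13:R b3@15:R]
Ball 3: thrown@2 h=5 -> first land @7; rethrown@7 h=3 -> second land @10

Answer: 7 10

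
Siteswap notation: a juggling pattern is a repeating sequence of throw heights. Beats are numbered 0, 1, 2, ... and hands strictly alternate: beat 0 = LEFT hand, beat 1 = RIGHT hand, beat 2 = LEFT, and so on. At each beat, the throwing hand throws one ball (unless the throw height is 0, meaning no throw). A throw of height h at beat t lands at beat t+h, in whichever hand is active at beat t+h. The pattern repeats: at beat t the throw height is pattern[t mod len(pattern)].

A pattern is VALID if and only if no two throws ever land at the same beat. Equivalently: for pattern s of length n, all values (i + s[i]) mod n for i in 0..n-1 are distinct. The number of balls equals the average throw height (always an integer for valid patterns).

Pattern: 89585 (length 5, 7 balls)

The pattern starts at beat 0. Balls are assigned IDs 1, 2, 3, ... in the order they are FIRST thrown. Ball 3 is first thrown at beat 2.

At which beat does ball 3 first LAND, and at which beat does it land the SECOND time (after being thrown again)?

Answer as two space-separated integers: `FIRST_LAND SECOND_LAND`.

Answer: 7 12

Derivation:
Beat 0 (L): throw ball1 h=8 -> lands@8:L; in-air after throw: [b1@8:L]
Beat 1 (R): throw ball2 h=9 -> lands@10:L; in-air after throw: [b1@8:L b2@10:L]
Beat 2 (L): throw ball3 h=5 -> lands@7:R; in-air after throw: [b3@7:R b1@8:L b2@10:L]
Beat 3 (R): throw ball4 h=8 -> lands@11:R; in-air after throw: [b3@7:R b1@8:L b2@10:L b4@11:R]
Beat 4 (L): throw ball5 h=5 -> lands@9:R; in-air after throw: [b3@7:R b1@8:L b5@9:R b2@10:L b4@11:R]
Beat 5 (R): throw ball6 h=8 -> lands@13:R; in-air after throw: [b3@7:R b1@8:L b5@9:R b2@10:L b4@11:R b6@13:R]
Beat 6 (L): throw ball7 h=9 -> lands@15:R; in-air after throw: [b3@7:R b1@8:L b5@9:R b2@10:L b4@11:R b6@13:R b7@15:R]
Beat 7 (R): throw ball3 h=5 -> lands@12:L; in-air after throw: [b1@8:L b5@9:R b2@10:L b4@11:R b3@12:L b6@13:R b7@15:R]
Beat 8 (L): throw ball1 h=8 -> lands@16:L; in-air after throw: [b5@9:R b2@10:L b4@11:R b3@12:L b6@13:R b7@15:R b1@16:L]
Beat 9 (R): throw ball5 h=5 -> lands@14:L; in-air after throw: [b2@10:L b4@11:R b3@12:L b6@13:R b5@14:L b7@15:R b1@16:L]
Beat 10 (L): throw ball2 h=8 -> lands@18:L; in-air after throw: [b4@11:R b3@12:L b6@13:R b5@14:L b7@15:R b1@16:L b2@18:L]
Beat 11 (R): throw ball4 h=9 -> lands@20:L; in-air after throw: [b3@12:L b6@13:R b5@14:L b7@15:R b1@16:L b2@18:L b4@20:L]
Beat 12 (L): throw ball3 h=5 -> lands@17:R; in-air after throw: [b6@13:R b5@14:L b7@15:R b1@16:L b3@17:R b2@18:L b4@20:L]
Ball 3: thrown@2 h=5 -> first land @7; rethrown@7 h=5 -> second land @12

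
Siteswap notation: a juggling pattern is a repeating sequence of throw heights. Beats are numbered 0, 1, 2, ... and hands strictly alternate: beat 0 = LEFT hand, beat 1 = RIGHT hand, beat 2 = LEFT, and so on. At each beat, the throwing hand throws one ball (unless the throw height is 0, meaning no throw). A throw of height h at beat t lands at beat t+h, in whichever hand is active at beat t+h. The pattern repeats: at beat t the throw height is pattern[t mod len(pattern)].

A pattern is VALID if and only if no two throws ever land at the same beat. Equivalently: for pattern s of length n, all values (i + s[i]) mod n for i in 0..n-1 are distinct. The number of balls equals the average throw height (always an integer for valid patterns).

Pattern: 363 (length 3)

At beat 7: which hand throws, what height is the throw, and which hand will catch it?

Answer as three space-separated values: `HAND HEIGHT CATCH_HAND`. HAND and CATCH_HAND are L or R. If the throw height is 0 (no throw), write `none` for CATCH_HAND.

Beat 7: 7 mod 2 = 1, so hand = R
Throw height = pattern[7 mod 3] = pattern[1] = 6
Lands at beat 7+6=13, 13 mod 2 = 1, so catch hand = R

Answer: R 6 R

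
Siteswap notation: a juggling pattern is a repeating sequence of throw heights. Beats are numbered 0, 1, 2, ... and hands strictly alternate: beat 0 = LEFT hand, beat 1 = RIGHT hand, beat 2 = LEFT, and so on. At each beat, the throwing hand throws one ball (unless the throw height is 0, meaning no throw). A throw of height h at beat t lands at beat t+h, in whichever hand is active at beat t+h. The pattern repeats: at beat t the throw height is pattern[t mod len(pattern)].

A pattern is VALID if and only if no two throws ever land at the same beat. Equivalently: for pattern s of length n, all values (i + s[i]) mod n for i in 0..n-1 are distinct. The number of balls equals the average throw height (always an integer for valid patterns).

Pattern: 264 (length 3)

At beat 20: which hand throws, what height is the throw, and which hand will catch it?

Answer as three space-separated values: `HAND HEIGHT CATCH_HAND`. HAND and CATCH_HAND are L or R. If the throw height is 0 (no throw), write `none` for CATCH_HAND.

Answer: L 4 L

Derivation:
Beat 20: 20 mod 2 = 0, so hand = L
Throw height = pattern[20 mod 3] = pattern[2] = 4
Lands at beat 20+4=24, 24 mod 2 = 0, so catch hand = L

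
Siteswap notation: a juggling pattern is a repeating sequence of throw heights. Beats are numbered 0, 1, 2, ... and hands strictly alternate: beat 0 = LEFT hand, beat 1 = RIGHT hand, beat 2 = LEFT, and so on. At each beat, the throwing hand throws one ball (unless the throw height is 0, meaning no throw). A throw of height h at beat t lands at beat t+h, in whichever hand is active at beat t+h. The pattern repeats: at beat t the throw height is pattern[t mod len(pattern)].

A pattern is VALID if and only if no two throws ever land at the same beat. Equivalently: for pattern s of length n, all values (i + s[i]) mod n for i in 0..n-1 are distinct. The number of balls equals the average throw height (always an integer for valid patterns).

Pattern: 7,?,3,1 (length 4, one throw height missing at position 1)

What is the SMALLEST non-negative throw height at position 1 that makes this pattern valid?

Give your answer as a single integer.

i=0: (0 + 7) mod 4 = 3
i=1: s[i]=? (unknown)
i=2: (2 + 3) mod 4 = 1
i=3: (3 + 1) mod 4 = 0
Known residues: [0, 1, 3]; need a permutation of 0..3, so missing residue r = 2
Need (1 + s) mod 4 = 2; smallest s = (2 - 1) mod 4 = 1

Answer: 1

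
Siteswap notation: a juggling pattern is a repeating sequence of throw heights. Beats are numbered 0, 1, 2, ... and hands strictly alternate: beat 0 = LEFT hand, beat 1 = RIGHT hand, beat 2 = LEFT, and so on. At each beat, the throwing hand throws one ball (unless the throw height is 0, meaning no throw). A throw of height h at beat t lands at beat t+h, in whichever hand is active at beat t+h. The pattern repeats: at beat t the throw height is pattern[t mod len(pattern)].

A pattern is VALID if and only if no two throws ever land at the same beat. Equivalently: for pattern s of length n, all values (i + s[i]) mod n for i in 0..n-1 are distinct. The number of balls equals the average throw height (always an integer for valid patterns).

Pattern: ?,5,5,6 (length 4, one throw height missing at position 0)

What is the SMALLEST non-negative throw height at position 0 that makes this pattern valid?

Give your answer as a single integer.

i=0: s[i]=? (unknown)
i=1: (1 + 5) mod 4 = 2
i=2: (2 + 5) mod 4 = 3
i=3: (3 + 6) mod 4 = 1
Known residues: [1, 2, 3]; need a permutation of 0..3, so missing residue r = 0
Need (0 + s) mod 4 = 0; smallest s = (0 - 0) mod 4 = 0

Answer: 0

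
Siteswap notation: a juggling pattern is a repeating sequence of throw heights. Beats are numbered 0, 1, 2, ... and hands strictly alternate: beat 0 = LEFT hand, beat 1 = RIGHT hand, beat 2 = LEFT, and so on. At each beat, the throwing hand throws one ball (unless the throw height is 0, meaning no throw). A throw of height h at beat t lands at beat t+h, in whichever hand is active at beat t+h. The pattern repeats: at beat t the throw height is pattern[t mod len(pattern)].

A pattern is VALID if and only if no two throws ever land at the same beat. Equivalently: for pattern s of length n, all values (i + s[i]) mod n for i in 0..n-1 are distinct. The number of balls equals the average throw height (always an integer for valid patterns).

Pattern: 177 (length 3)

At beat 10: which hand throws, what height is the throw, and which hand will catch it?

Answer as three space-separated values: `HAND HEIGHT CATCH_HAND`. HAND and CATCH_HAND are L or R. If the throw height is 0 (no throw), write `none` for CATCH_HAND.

Beat 10: 10 mod 2 = 0, so hand = L
Throw height = pattern[10 mod 3] = pattern[1] = 7
Lands at beat 10+7=17, 17 mod 2 = 1, so catch hand = R

Answer: L 7 R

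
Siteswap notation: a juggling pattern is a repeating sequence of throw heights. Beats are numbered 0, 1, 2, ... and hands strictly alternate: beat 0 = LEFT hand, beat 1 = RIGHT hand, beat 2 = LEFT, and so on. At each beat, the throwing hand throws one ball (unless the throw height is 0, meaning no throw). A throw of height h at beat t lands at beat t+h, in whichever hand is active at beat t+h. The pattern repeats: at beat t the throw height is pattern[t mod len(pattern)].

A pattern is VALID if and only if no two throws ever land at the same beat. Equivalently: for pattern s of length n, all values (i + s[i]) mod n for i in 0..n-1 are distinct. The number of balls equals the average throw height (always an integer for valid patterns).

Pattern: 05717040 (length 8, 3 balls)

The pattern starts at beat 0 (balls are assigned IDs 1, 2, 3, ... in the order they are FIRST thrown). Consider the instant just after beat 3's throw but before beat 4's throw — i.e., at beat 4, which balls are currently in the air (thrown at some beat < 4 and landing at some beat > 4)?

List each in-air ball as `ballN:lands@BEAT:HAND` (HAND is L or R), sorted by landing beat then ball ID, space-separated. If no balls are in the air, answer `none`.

Answer: ball1:lands@6:L ball2:lands@9:R

Derivation:
Beat 1 (R): throw ball1 h=5 -> lands@6:L; in-air after throw: [b1@6:L]
Beat 2 (L): throw ball2 h=7 -> lands@9:R; in-air after throw: [b1@6:L b2@9:R]
Beat 3 (R): throw ball3 h=1 -> lands@4:L; in-air after throw: [b3@4:L b1@6:L b2@9:R]
Beat 4 (L): throw ball3 h=7 -> lands@11:R; in-air after throw: [b1@6:L b2@9:R b3@11:R]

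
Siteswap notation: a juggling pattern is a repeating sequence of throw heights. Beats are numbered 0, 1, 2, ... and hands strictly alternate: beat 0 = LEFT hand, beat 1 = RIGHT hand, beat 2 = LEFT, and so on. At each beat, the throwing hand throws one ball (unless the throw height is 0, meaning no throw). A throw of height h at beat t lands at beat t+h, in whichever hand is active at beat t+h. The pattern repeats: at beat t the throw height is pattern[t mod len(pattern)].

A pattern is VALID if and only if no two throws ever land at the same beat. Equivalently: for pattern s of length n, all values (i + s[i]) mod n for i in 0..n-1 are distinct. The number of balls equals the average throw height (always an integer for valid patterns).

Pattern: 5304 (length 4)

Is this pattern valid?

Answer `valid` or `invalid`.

Answer: valid

Derivation:
i=0: (i + s[i]) mod n = (0 + 5) mod 4 = 1
i=1: (i + s[i]) mod n = (1 + 3) mod 4 = 0
i=2: (i + s[i]) mod n = (2 + 0) mod 4 = 2
i=3: (i + s[i]) mod n = (3 + 4) mod 4 = 3
Residues: [1, 0, 2, 3], distinct: True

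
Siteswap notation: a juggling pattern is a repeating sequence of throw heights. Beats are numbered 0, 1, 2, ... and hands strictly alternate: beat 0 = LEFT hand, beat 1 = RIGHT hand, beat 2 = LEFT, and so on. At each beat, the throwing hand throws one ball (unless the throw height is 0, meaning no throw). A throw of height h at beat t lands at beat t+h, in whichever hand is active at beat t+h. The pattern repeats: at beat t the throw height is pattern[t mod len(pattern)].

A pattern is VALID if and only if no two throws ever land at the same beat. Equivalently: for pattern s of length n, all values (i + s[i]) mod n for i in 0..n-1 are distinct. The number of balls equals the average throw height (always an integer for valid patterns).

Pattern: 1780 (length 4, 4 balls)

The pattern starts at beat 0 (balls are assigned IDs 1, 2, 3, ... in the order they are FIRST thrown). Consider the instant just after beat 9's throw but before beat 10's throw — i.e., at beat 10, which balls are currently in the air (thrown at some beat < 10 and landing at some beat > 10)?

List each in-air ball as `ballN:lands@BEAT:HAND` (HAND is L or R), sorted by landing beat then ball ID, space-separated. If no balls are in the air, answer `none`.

Beat 0 (L): throw ball1 h=1 -> lands@1:R; in-air after throw: [b1@1:R]
Beat 1 (R): throw ball1 h=7 -> lands@8:L; in-air after throw: [b1@8:L]
Beat 2 (L): throw ball2 h=8 -> lands@10:L; in-air after throw: [b1@8:L b2@10:L]
Beat 4 (L): throw ball3 h=1 -> lands@5:R; in-air after throw: [b3@5:R b1@8:L b2@10:L]
Beat 5 (R): throw ball3 h=7 -> lands@12:L; in-air after throw: [b1@8:L b2@10:L b3@12:L]
Beat 6 (L): throw ball4 h=8 -> lands@14:L; in-air after throw: [b1@8:L b2@10:L b3@12:L b4@14:L]
Beat 8 (L): throw ball1 h=1 -> lands@9:R; in-air after throw: [b1@9:R b2@10:L b3@12:L b4@14:L]
Beat 9 (R): throw ball1 h=7 -> lands@16:L; in-air after throw: [b2@10:L b3@12:L b4@14:L b1@16:L]
Beat 10 (L): throw ball2 h=8 -> lands@18:L; in-air after throw: [b3@12:L b4@14:L b1@16:L b2@18:L]

Answer: ball3:lands@12:L ball4:lands@14:L ball1:lands@16:L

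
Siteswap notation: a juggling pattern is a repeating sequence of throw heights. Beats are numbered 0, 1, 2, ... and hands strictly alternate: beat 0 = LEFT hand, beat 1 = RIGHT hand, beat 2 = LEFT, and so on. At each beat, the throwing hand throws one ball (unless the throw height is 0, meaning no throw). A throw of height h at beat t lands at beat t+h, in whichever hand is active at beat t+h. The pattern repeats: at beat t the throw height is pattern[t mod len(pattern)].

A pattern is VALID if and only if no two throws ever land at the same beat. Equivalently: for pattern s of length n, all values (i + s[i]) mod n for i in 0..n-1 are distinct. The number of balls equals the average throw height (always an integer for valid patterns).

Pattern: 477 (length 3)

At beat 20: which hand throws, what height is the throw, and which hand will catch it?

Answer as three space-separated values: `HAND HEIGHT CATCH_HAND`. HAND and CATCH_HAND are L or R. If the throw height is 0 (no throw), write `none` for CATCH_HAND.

Answer: L 7 R

Derivation:
Beat 20: 20 mod 2 = 0, so hand = L
Throw height = pattern[20 mod 3] = pattern[2] = 7
Lands at beat 20+7=27, 27 mod 2 = 1, so catch hand = R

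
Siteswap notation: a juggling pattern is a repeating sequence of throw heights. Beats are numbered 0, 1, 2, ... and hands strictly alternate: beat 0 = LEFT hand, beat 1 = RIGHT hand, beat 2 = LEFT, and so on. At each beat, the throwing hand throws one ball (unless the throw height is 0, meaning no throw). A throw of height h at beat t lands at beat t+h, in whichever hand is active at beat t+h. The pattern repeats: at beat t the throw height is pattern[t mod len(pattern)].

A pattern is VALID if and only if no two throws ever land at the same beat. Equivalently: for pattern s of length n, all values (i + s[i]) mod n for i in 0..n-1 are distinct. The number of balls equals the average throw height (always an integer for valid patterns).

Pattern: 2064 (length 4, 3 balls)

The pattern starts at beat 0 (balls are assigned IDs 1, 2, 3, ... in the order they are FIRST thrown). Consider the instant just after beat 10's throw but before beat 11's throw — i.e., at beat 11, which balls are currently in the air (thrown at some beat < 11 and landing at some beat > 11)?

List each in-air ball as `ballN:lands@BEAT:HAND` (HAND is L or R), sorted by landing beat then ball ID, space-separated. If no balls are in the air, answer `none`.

Beat 0 (L): throw ball1 h=2 -> lands@2:L; in-air after throw: [b1@2:L]
Beat 2 (L): throw ball1 h=6 -> lands@8:L; in-air after throw: [b1@8:L]
Beat 3 (R): throw ball2 h=4 -> lands@7:R; in-air after throw: [b2@7:R b1@8:L]
Beat 4 (L): throw ball3 h=2 -> lands@6:L; in-air after throw: [b3@6:L b2@7:R b1@8:L]
Beat 6 (L): throw ball3 h=6 -> lands@12:L; in-air after throw: [b2@7:R b1@8:L b3@12:L]
Beat 7 (R): throw ball2 h=4 -> lands@11:R; in-air after throw: [b1@8:L b2@11:R b3@12:L]
Beat 8 (L): throw ball1 h=2 -> lands@10:L; in-air after throw: [b1@10:L b2@11:R b3@12:L]
Beat 10 (L): throw ball1 h=6 -> lands@16:L; in-air after throw: [b2@11:R b3@12:L b1@16:L]
Beat 11 (R): throw ball2 h=4 -> lands@15:R; in-air after throw: [b3@12:L b2@15:R b1@16:L]

Answer: ball3:lands@12:L ball1:lands@16:L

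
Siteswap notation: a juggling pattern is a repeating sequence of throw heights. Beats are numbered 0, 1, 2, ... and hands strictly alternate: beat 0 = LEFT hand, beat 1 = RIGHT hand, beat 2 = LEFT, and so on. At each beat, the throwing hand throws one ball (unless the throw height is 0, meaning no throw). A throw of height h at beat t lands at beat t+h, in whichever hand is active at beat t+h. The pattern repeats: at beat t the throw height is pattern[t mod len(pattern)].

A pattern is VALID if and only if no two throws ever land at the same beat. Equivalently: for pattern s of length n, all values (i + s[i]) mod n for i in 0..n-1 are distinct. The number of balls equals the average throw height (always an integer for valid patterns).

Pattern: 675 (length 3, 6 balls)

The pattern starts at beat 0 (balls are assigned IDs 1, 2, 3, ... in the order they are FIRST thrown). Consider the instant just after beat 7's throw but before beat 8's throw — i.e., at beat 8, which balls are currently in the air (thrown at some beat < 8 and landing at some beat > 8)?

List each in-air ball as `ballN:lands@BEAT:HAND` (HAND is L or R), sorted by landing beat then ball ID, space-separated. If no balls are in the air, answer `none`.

Beat 0 (L): throw ball1 h=6 -> lands@6:L; in-air after throw: [b1@6:L]
Beat 1 (R): throw ball2 h=7 -> lands@8:L; in-air after throw: [b1@6:L b2@8:L]
Beat 2 (L): throw ball3 h=5 -> lands@7:R; in-air after throw: [b1@6:L b3@7:R b2@8:L]
Beat 3 (R): throw ball4 h=6 -> lands@9:R; in-air after throw: [b1@6:L b3@7:R b2@8:L b4@9:R]
Beat 4 (L): throw ball5 h=7 -> lands@11:R; in-air after throw: [b1@6:L b3@7:R b2@8:L b4@9:R b5@11:R]
Beat 5 (R): throw ball6 h=5 -> lands@10:L; in-air after throw: [b1@6:L b3@7:R b2@8:L b4@9:R b6@10:L b5@11:R]
Beat 6 (L): throw ball1 h=6 -> lands@12:L; in-air after throw: [b3@7:R b2@8:L b4@9:R b6@10:L b5@11:R b1@12:L]
Beat 7 (R): throw ball3 h=7 -> lands@14:L; in-air after throw: [b2@8:L b4@9:R b6@10:L b5@11:R b1@12:L b3@14:L]
Beat 8 (L): throw ball2 h=5 -> lands@13:R; in-air after throw: [b4@9:R b6@10:L b5@11:R b1@12:L b2@13:R b3@14:L]

Answer: ball4:lands@9:R ball6:lands@10:L ball5:lands@11:R ball1:lands@12:L ball3:lands@14:L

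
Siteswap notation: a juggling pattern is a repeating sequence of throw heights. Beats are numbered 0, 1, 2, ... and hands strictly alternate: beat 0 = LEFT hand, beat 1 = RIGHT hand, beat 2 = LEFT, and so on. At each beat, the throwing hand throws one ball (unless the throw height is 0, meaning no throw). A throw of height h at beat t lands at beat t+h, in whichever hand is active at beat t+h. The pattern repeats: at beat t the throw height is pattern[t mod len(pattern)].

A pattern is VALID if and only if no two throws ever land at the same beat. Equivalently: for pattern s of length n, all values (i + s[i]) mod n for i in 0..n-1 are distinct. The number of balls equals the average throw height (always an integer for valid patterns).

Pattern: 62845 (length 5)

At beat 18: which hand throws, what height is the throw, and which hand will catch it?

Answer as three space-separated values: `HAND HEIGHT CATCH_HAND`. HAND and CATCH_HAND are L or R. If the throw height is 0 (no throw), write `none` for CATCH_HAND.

Beat 18: 18 mod 2 = 0, so hand = L
Throw height = pattern[18 mod 5] = pattern[3] = 4
Lands at beat 18+4=22, 22 mod 2 = 0, so catch hand = L

Answer: L 4 L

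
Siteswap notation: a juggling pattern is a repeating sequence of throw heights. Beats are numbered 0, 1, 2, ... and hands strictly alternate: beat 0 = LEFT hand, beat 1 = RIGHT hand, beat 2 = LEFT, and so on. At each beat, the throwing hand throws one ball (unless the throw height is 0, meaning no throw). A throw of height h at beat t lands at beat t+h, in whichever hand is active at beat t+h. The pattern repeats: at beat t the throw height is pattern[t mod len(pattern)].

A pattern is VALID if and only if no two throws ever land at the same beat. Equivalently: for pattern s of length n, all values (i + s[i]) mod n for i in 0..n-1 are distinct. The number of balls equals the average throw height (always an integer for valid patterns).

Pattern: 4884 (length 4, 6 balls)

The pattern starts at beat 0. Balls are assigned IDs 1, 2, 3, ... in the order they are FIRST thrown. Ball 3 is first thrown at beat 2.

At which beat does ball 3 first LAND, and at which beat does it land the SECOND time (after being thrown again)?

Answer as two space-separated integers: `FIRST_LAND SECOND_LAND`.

Beat 0 (L): throw ball1 h=4 -> lands@4:L; in-air after throw: [b1@4:L]
Beat 1 (R): throw ball2 h=8 -> lands@9:R; in-air after throw: [b1@4:L b2@9:R]
Beat 2 (L): throw ball3 h=8 -> lands@10:L; in-air after throw: [b1@4:L b2@9:R b3@10:L]
Beat 3 (R): throw ball4 h=4 -> lands@7:R; in-air after throw: [b1@4:L b4@7:R b2@9:R b3@10:L]
Beat 4 (L): throw ball1 h=4 -> lands@8:L; in-air after throw: [b4@7:R b1@8:L b2@9:R b3@10:L]
Beat 5 (R): throw ball5 h=8 -> lands@13:R; in-air after throw: [b4@7:R b1@8:L b2@9:R b3@10:L b5@13:R]
Beat 6 (L): throw ball6 h=8 -> lands@14:L; in-air after throw: [b4@7:R b1@8:L b2@9:R b3@10:L b5@13:R b6@14:L]
Beat 7 (R): throw ball4 h=4 -> lands@11:R; in-air after throw: [b1@8:L b2@9:R b3@10:L b4@11:R b5@13:R b6@14:L]
Beat 8 (L): throw ball1 h=4 -> lands@12:L; in-air after throw: [b2@9:R b3@10:L b4@11:R b1@12:L b5@13:R b6@14:L]
Beat 9 (R): throw ball2 h=8 -> lands@17:R; in-air after throw: [b3@10:L b4@11:R b1@12:L b5@13:R b6@14:L b2@17:R]
Beat 10 (L): throw ball3 h=8 -> lands@18:L; in-air after throw: [b4@11:R b1@12:L b5@13:R b6@14:L b2@17:R b3@18:L]
Beat 11 (R): throw ball4 h=4 -> lands@15:R; in-air after throw: [b1@12:L b5@13:R b6@14:L b4@15:R b2@17:R b3@18:L]
Beat 12 (L): throw ball1 h=4 -> lands@16:L; in-air after throw: [b5@13:R b6@14:L b4@15:R b1@16:L b2@17:R b3@18:L]
Beat 13 (R): throw ball5 h=8 -> lands@21:R; in-air after throw: [b6@14:L b4@15:R b1@16:L b2@17:R b3@18:L b5@21:R]
Beat 14 (L): throw ball6 h=8 -> lands@22:L; in-air after throw: [b4@15:R b1@16:L b2@17:R b3@18:L b5@21:R b6@22:L]
Beat 15 (R): throw ball4 h=4 -> lands@19:R; in-air after throw: [b1@16:L b2@17:R b3@18:L b4@19:R b5@21:R b6@22:L]
Beat 16 (L): throw ball1 h=4 -> lands@20:L; in-air after throw: [b2@17:R b3@18:L b4@19:R b1@20:L b5@21:R b6@22:L]
Beat 17 (R): throw ball2 h=8 -> lands@25:R; in-air after throw: [b3@18:L b4@19:R b1@20:L b5@21:R b6@22:L b2@25:R]
Beat 18 (L): throw ball3 h=8 -> lands@26:L; in-air after throw: [b4@19:R b1@20:L b5@21:R b6@22:L b2@25:R b3@26:L]
Ball 3: thrown@2 h=8 -> first land @10; rethrown@10 h=8 -> second land @18

Answer: 10 18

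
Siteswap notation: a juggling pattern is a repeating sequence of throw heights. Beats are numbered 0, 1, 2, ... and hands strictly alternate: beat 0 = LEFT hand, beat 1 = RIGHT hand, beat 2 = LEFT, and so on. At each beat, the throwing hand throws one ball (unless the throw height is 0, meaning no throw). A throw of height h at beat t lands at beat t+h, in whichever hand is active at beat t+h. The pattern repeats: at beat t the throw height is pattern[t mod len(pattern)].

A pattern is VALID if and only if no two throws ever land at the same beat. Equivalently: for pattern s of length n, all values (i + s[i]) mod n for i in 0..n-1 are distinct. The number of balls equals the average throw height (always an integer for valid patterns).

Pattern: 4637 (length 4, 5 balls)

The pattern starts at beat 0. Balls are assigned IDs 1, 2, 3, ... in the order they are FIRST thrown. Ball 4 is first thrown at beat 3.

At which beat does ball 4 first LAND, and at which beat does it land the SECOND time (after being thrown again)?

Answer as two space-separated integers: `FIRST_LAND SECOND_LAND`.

Beat 0 (L): throw ball1 h=4 -> lands@4:L; in-air after throw: [b1@4:L]
Beat 1 (R): throw ball2 h=6 -> lands@7:R; in-air after throw: [b1@4:L b2@7:R]
Beat 2 (L): throw ball3 h=3 -> lands@5:R; in-air after throw: [b1@4:L b3@5:R b2@7:R]
Beat 3 (R): throw ball4 h=7 -> lands@10:L; in-air after throw: [b1@4:L b3@5:R b2@7:R b4@10:L]
Beat 4 (L): throw ball1 h=4 -> lands@8:L; in-air after throw: [b3@5:R b2@7:R b1@8:L b4@10:L]
Beat 5 (R): throw ball3 h=6 -> lands@11:R; in-air after throw: [b2@7:R b1@8:L b4@10:L b3@11:R]
Beat 6 (L): throw ball5 h=3 -> lands@9:R; in-air after throw: [b2@7:R b1@8:L b5@9:R b4@10:L b3@11:R]
Beat 7 (R): throw ball2 h=7 -> lands@14:L; in-air after throw: [b1@8:L b5@9:R b4@10:L b3@11:R b2@14:L]
Beat 8 (L): throw ball1 h=4 -> lands@12:L; in-air after throw: [b5@9:R b4@10:L b3@11:R b1@12:L b2@14:L]
Beat 9 (R): throw ball5 h=6 -> lands@15:R; in-air after throw: [b4@10:L b3@11:R b1@12:L b2@14:L b5@15:R]
Beat 10 (L): throw ball4 h=3 -> lands@13:R; in-air after throw: [b3@11:R b1@12:L b4@13:R b2@14:L b5@15:R]
Beat 11 (R): throw ball3 h=7 -> lands@18:L; in-air after throw: [b1@12:L b4@13:R b2@14:L b5@15:R b3@18:L]
Beat 12 (L): throw ball1 h=4 -> lands@16:L; in-air after throw: [b4@13:R b2@14:L b5@15:R b1@16:L b3@18:L]
Beat 13 (R): throw ball4 h=6 -> lands@19:R; in-air after throw: [b2@14:L b5@15:R b1@16:L b3@18:L b4@19:R]
Ball 4: thrown@3 h=7 -> first land @10; rethrown@10 h=3 -> second land @13

Answer: 10 13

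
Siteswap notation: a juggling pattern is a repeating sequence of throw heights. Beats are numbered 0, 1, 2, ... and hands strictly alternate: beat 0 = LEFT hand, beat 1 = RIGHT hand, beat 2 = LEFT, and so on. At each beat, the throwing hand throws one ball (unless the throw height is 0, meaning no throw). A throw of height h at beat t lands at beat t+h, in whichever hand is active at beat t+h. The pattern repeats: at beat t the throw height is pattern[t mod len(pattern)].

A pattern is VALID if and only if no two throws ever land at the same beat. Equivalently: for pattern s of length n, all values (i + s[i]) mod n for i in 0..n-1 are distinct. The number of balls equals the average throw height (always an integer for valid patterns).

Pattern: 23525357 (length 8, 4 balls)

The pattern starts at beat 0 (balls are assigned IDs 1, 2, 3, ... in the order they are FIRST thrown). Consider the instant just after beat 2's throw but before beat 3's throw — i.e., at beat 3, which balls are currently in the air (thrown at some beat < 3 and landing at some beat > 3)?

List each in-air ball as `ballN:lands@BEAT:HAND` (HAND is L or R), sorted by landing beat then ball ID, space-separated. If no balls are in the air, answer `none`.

Answer: ball2:lands@4:L ball1:lands@7:R

Derivation:
Beat 0 (L): throw ball1 h=2 -> lands@2:L; in-air after throw: [b1@2:L]
Beat 1 (R): throw ball2 h=3 -> lands@4:L; in-air after throw: [b1@2:L b2@4:L]
Beat 2 (L): throw ball1 h=5 -> lands@7:R; in-air after throw: [b2@4:L b1@7:R]
Beat 3 (R): throw ball3 h=2 -> lands@5:R; in-air after throw: [b2@4:L b3@5:R b1@7:R]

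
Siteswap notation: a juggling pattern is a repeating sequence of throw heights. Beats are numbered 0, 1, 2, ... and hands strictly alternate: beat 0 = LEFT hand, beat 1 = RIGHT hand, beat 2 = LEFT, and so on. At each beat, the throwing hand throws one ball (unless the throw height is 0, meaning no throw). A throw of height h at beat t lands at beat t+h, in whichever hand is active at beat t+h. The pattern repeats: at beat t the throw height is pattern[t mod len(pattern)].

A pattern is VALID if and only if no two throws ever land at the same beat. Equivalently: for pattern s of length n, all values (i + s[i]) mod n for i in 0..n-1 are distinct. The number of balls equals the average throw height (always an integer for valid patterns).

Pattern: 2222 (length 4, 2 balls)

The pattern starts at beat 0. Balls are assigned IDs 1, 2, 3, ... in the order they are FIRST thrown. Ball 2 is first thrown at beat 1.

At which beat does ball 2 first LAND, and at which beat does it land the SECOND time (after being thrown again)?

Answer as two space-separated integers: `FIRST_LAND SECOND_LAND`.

Beat 0 (L): throw ball1 h=2 -> lands@2:L; in-air after throw: [b1@2:L]
Beat 1 (R): throw ball2 h=2 -> lands@3:R; in-air after throw: [b1@2:L b2@3:R]
Beat 2 (L): throw ball1 h=2 -> lands@4:L; in-air after throw: [b2@3:R b1@4:L]
Beat 3 (R): throw ball2 h=2 -> lands@5:R; in-air after throw: [b1@4:L b2@5:R]
Beat 4 (L): throw ball1 h=2 -> lands@6:L; in-air after throw: [b2@5:R b1@6:L]
Beat 5 (R): throw ball2 h=2 -> lands@7:R; in-air after throw: [b1@6:L b2@7:R]
Ball 2: thrown@1 h=2 -> first land @3; rethrown@3 h=2 -> second land @5

Answer: 3 5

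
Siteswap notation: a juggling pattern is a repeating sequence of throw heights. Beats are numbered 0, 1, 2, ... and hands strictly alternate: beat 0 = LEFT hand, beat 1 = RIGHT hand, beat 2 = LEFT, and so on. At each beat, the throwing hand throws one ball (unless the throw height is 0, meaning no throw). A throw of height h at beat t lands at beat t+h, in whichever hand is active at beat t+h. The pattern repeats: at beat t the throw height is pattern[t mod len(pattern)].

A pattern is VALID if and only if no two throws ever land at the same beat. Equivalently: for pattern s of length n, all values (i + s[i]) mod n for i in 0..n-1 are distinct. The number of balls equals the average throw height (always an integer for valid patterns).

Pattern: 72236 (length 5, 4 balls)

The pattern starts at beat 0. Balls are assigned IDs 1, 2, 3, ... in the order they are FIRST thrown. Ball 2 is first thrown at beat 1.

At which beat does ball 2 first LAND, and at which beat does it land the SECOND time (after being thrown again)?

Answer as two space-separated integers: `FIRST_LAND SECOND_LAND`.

Answer: 3 6

Derivation:
Beat 0 (L): throw ball1 h=7 -> lands@7:R; in-air after throw: [b1@7:R]
Beat 1 (R): throw ball2 h=2 -> lands@3:R; in-air after throw: [b2@3:R b1@7:R]
Beat 2 (L): throw ball3 h=2 -> lands@4:L; in-air after throw: [b2@3:R b3@4:L b1@7:R]
Beat 3 (R): throw ball2 h=3 -> lands@6:L; in-air after throw: [b3@4:L b2@6:L b1@7:R]
Beat 4 (L): throw ball3 h=6 -> lands@10:L; in-air after throw: [b2@6:L b1@7:R b3@10:L]
Beat 5 (R): throw ball4 h=7 -> lands@12:L; in-air after throw: [b2@6:L b1@7:R b3@10:L b4@12:L]
Beat 6 (L): throw ball2 h=2 -> lands@8:L; in-air after throw: [b1@7:R b2@8:L b3@10:L b4@12:L]
Ball 2: thrown@1 h=2 -> first land @3; rethrown@3 h=3 -> second land @6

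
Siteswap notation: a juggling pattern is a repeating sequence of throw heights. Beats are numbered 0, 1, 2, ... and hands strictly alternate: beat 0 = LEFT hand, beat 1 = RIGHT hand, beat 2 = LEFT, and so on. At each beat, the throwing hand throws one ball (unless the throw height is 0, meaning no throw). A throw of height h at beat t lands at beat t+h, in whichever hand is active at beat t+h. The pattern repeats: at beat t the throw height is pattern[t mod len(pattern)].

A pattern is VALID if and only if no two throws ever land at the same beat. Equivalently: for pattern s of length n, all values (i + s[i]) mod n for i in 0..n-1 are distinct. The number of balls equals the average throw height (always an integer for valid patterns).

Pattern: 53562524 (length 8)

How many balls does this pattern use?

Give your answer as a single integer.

Pattern = [5, 3, 5, 6, 2, 5, 2, 4], length n = 8
  position 0: throw height = 5, running sum = 5
  position 1: throw height = 3, running sum = 8
  position 2: throw height = 5, running sum = 13
  position 3: throw height = 6, running sum = 19
  position 4: throw height = 2, running sum = 21
  position 5: throw height = 5, running sum = 26
  position 6: throw height = 2, running sum = 28
  position 7: throw height = 4, running sum = 32
Total sum = 32; balls = sum / n = 32 / 8 = 4

Answer: 4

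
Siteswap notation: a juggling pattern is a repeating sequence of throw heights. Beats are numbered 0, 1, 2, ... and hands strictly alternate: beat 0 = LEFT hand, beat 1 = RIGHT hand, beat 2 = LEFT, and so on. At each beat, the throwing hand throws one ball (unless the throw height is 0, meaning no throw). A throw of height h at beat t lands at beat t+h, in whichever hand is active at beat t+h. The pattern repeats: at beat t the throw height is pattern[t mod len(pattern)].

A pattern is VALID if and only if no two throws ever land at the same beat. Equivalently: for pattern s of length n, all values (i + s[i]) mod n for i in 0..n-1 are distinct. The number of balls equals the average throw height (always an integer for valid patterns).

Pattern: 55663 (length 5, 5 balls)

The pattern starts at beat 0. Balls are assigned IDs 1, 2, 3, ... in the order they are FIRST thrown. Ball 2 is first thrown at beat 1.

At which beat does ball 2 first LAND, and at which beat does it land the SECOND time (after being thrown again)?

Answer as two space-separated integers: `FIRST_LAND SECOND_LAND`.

Beat 0 (L): throw ball1 h=5 -> lands@5:R; in-air after throw: [b1@5:R]
Beat 1 (R): throw ball2 h=5 -> lands@6:L; in-air after throw: [b1@5:R b2@6:L]
Beat 2 (L): throw ball3 h=6 -> lands@8:L; in-air after throw: [b1@5:R b2@6:L b3@8:L]
Beat 3 (R): throw ball4 h=6 -> lands@9:R; in-air after throw: [b1@5:R b2@6:L b3@8:L b4@9:R]
Beat 4 (L): throw ball5 h=3 -> lands@7:R; in-air after throw: [b1@5:R b2@6:L b5@7:R b3@8:L b4@9:R]
Beat 5 (R): throw ball1 h=5 -> lands@10:L; in-air after throw: [b2@6:L b5@7:R b3@8:L b4@9:R b1@10:L]
Beat 6 (L): throw ball2 h=5 -> lands@11:R; in-air after throw: [b5@7:R b3@8:L b4@9:R b1@10:L b2@11:R]
Beat 7 (R): throw ball5 h=6 -> lands@13:R; in-air after throw: [b3@8:L b4@9:R b1@10:L b2@11:R b5@13:R]
Beat 8 (L): throw ball3 h=6 -> lands@14:L; in-air after throw: [b4@9:R b1@10:L b2@11:R b5@13:R b3@14:L]
Beat 9 (R): throw ball4 h=3 -> lands@12:L; in-air after throw: [b1@10:L b2@11:R b4@12:L b5@13:R b3@14:L]
Beat 10 (L): throw ball1 h=5 -> lands@15:R; in-air after throw: [b2@11:R b4@12:L b5@13:R b3@14:L b1@15:R]
Beat 11 (R): throw ball2 h=5 -> lands@16:L; in-air after throw: [b4@12:L b5@13:R b3@14:L b1@15:R b2@16:L]
Ball 2: thrown@1 h=5 -> first land @6; rethrown@6 h=5 -> second land @11

Answer: 6 11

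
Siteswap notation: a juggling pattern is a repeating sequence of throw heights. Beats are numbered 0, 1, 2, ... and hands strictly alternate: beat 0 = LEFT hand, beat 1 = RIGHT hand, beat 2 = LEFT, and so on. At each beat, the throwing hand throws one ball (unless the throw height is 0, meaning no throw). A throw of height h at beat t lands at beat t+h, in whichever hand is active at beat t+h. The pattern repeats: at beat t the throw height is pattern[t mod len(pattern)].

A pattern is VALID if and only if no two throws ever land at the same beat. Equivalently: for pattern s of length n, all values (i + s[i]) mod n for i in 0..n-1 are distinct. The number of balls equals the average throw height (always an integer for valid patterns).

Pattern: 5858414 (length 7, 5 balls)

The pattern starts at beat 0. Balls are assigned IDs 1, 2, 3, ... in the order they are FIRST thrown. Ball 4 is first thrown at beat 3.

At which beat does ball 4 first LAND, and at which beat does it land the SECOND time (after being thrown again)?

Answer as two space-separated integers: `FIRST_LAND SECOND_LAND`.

Beat 0 (L): throw ball1 h=5 -> lands@5:R; in-air after throw: [b1@5:R]
Beat 1 (R): throw ball2 h=8 -> lands@9:R; in-air after throw: [b1@5:R b2@9:R]
Beat 2 (L): throw ball3 h=5 -> lands@7:R; in-air after throw: [b1@5:R b3@7:R b2@9:R]
Beat 3 (R): throw ball4 h=8 -> lands@11:R; in-air after throw: [b1@5:R b3@7:R b2@9:R b4@11:R]
Beat 4 (L): throw ball5 h=4 -> lands@8:L; in-air after throw: [b1@5:R b3@7:R b5@8:L b2@9:R b4@11:R]
Beat 5 (R): throw ball1 h=1 -> lands@6:L; in-air after throw: [b1@6:L b3@7:R b5@8:L b2@9:R b4@11:R]
Beat 6 (L): throw ball1 h=4 -> lands@10:L; in-air after throw: [b3@7:R b5@8:L b2@9:R b1@10:L b4@11:R]
Beat 7 (R): throw ball3 h=5 -> lands@12:L; in-air after throw: [b5@8:L b2@9:R b1@10:L b4@11:R b3@12:L]
Beat 8 (L): throw ball5 h=8 -> lands@16:L; in-air after throw: [b2@9:R b1@10:L b4@11:R b3@12:L b5@16:L]
Beat 9 (R): throw ball2 h=5 -> lands@14:L; in-air after throw: [b1@10:L b4@11:R b3@12:L b2@14:L b5@16:L]
Beat 10 (L): throw ball1 h=8 -> lands@18:L; in-air after throw: [b4@11:R b3@12:L b2@14:L b5@16:L b1@18:L]
Beat 11 (R): throw ball4 h=4 -> lands@15:R; in-air after throw: [b3@12:L b2@14:L b4@15:R b5@16:L b1@18:L]
Beat 12 (L): throw ball3 h=1 -> lands@13:R; in-air after throw: [b3@13:R b2@14:L b4@15:R b5@16:L b1@18:L]
Beat 13 (R): throw ball3 h=4 -> lands@17:R; in-air after throw: [b2@14:L b4@15:R b5@16:L b3@17:R b1@18:L]
Beat 14 (L): throw ball2 h=5 -> lands@19:R; in-air after throw: [b4@15:R b5@16:L b3@17:R b1@18:L b2@19:R]
Beat 15 (R): throw ball4 h=8 -> lands@23:R; in-air after throw: [b5@16:L b3@17:R b1@18:L b2@19:R b4@23:R]
Ball 4: thrown@3 h=8 -> first land @11; rethrown@11 h=4 -> second land @15

Answer: 11 15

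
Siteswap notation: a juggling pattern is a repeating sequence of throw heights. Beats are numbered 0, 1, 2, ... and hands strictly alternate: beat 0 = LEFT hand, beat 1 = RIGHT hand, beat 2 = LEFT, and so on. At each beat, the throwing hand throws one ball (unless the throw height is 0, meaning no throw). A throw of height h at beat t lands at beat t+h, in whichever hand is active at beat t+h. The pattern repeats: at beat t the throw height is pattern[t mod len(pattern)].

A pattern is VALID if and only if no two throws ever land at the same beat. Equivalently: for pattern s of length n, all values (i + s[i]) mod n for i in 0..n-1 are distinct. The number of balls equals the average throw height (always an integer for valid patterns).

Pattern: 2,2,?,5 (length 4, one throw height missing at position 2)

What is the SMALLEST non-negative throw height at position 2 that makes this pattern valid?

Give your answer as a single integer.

Answer: 3

Derivation:
i=0: (0 + 2) mod 4 = 2
i=1: (1 + 2) mod 4 = 3
i=2: s[i]=? (unknown)
i=3: (3 + 5) mod 4 = 0
Known residues: [0, 2, 3]; need a permutation of 0..3, so missing residue r = 1
Need (2 + s) mod 4 = 1; smallest s = (1 - 2) mod 4 = 3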